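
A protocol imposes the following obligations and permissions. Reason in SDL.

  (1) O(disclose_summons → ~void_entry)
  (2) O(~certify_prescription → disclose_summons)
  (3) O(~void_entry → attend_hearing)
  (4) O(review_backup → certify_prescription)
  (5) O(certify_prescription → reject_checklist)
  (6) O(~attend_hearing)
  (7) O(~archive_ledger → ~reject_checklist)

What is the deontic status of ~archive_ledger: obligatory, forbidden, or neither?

Forbidden

From premise 6 we have O(~attend_hearing).
Premise 3 is O(~void_entry → attend_hearing); contrapositively O(~attend_hearing → void_entry). Since O(~attend_hearing) holds, K gives O(void_entry).
Premise 1, O(disclose_summons → ~void_entry), contraposes to O(void_entry → ~disclose_summons); with O(void_entry) we get O(~disclose_summons).
The contrapositive of premise 2 (O(~certify_prescription → disclose_summons)) is O(~disclose_summons → certify_prescription), and O(~disclose_summons) is already established, so O(certify_prescription).
From O(certify_prescription) and premise 5, O(certify_prescription → reject_checklist), we obtain O(reject_checklist).
Premise 7 is O(~archive_ledger → ~reject_checklist); contrapositively O(reject_checklist → archive_ledger). Since O(reject_checklist) holds, K gives O(archive_ledger).
Premise 4 does not contribute to this derivation.
Thus O(archive_ledger), which is F(~archive_ledger): ~archive_ledger is forbidden.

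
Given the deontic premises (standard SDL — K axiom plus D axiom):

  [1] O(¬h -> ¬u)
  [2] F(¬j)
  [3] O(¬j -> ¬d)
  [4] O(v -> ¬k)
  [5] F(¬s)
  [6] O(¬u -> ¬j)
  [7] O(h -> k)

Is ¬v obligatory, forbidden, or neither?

Premise 2 is F(¬j), i.e. O(j).
Premise 6, O(¬u -> ¬j), contraposes to O(j -> u); with O(j) we get O(u).
Premise 1 is O(¬h -> ¬u); contrapositively O(u -> h). Since O(u) holds, K gives O(h).
With premise 7, O(h -> k), the K-axiom yields O(k).
Premise 4 is O(v -> ¬k); contrapositively O(k -> ¬v). Since O(k) holds, K gives O(¬v).
Premises 3, 5 do not contribute to this derivation.
Hence ¬v is obligatory.

Obligatory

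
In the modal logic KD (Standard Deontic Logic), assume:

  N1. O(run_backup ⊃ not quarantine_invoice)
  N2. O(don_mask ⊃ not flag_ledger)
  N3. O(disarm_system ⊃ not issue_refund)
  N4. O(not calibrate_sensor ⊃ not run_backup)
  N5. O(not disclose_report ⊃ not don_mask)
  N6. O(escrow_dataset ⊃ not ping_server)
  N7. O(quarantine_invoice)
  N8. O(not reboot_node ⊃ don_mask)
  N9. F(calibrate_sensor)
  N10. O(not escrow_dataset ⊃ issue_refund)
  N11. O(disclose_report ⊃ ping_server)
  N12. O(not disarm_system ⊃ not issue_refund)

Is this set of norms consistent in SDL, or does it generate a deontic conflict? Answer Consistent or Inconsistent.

Consistent

Premise 1 is O(run_backup ⊃ not quarantine_invoice), but O(run_backup) is not derivable from the premises, so it does not yield O(not quarantine_invoice).
So O(not quarantine_invoice) is not derivable, and the apparent clash with O(quarantine_invoice) does not arise.
A world satisfying every obligation exists (e.g. calibrate_sensor=false, disarm_system=false, disclose_report=false, don_mask=false, escrow_dataset=true, flag_ledger=false, issue_refund=false, ping_server=false, quarantine_invoice=true, reboot_node=true, run_backup=false); no atom is both obligatory and forbidden, so the set is consistent.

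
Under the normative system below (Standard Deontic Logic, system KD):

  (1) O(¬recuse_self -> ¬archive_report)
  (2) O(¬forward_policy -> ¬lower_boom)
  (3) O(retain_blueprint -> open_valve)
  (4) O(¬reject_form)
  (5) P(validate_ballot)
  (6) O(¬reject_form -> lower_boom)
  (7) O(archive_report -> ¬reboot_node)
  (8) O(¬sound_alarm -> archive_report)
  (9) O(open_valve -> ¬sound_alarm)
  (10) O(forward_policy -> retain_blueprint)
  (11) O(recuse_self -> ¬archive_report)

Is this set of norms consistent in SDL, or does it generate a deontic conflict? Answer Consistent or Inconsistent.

Inconsistent

By case analysis on ¬recuse_self: premise 1 gives O(¬recuse_self -> ¬archive_report) and premise 11 gives O(recuse_self -> ¬archive_report), so O(¬archive_report) either way.
Premise 8 is O(¬sound_alarm -> archive_report); contrapositively O(¬archive_report -> sound_alarm). Since O(¬archive_report) holds, K gives O(sound_alarm).
Premise 9, O(open_valve -> ¬sound_alarm), contraposes to O(sound_alarm -> ¬open_valve); with O(sound_alarm) we get O(¬open_valve).
Premise 3 is O(retain_blueprint -> open_valve); contrapositively O(¬open_valve -> ¬retain_blueprint). Since O(¬open_valve) holds, K gives O(¬retain_blueprint).
Premise 10 is O(forward_policy -> retain_blueprint); contrapositively O(¬retain_blueprint -> ¬forward_policy). Since O(¬retain_blueprint) holds, K gives O(¬forward_policy).
From O(¬forward_policy) and premise 2, O(¬forward_policy -> ¬lower_boom), we obtain O(¬lower_boom).
Premise 6, O(¬reject_form -> lower_boom), contraposes to O(¬lower_boom -> reject_form); with O(¬lower_boom) we get O(reject_form).
Yet premise 4 states O(¬reject_form).
We now have both O(reject_form) and O(¬reject_form) — reject_form is simultaneously obligatory and forbidden, violating the D-axiom.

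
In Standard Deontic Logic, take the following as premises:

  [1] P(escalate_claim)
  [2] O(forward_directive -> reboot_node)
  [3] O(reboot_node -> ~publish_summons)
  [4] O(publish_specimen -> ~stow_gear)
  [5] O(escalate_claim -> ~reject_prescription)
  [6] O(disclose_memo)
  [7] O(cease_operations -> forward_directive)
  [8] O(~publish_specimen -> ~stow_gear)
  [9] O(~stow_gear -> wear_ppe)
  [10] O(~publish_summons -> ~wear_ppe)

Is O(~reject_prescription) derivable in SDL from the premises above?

No

Premise 5 is O(escalate_claim -> ~reject_prescription), but O(escalate_claim) is not derivable from the premises (the permission P(escalate_claim) asserts only ~O(~escalate_claim), not O(escalate_claim)), so it does not yield O(~reject_prescription).
No other premise forces O(~reject_prescription). An ideal world satisfying every premise can still have ~reject_prescription false, so O(~reject_prescription) is not derivable.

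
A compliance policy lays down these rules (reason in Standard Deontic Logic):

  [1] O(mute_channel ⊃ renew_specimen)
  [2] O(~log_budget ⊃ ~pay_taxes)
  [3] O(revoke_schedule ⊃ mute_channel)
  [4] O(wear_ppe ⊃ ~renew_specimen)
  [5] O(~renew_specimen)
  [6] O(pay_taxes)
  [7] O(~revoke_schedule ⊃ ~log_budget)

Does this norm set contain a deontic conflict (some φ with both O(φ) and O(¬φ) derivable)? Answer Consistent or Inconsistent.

Premise 5 states O(~renew_specimen) outright.
The contrapositive of premise 1 (O(mute_channel ⊃ renew_specimen)) is O(~renew_specimen ⊃ ~mute_channel), and O(~renew_specimen) is already established, so O(~mute_channel).
Premise 3, O(revoke_schedule ⊃ mute_channel), contraposes to O(~mute_channel ⊃ ~revoke_schedule); with O(~mute_channel) we get O(~revoke_schedule).
Applying K to premise 7 (O(~revoke_schedule ⊃ ~log_budget)) and O(~revoke_schedule) yields O(~log_budget).
From O(~log_budget) and premise 2, O(~log_budget ⊃ ~pay_taxes), we obtain O(~pay_taxes).
Yet premise 6 states O(pay_taxes).
We now have both O(~pay_taxes) and O(pay_taxes) — pay_taxes is simultaneously obligatory and forbidden, violating the D-axiom.

Inconsistent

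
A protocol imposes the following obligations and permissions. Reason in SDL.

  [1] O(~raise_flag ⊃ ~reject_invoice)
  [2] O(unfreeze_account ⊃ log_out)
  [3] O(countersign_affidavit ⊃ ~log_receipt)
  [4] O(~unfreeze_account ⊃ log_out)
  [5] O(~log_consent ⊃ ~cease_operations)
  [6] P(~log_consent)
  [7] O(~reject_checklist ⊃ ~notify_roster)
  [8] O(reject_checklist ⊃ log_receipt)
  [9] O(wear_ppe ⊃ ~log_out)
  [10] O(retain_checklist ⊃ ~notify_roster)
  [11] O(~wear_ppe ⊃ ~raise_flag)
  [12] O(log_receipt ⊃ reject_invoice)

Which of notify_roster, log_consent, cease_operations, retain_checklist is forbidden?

notify_roster

Premises 2 and 4 cover both cases: O(unfreeze_account ⊃ log_out) and O(~unfreeze_account ⊃ log_out). Since unfreeze_account ∨ ~unfreeze_account is a tautology, O(log_out) follows.
Premise 9 is O(wear_ppe ⊃ ~log_out); contrapositively O(log_out ⊃ ~wear_ppe). Since O(log_out) holds, K gives O(~wear_ppe).
With premise 11, O(~wear_ppe ⊃ ~raise_flag), the K-axiom yields O(~raise_flag).
With premise 1, O(~raise_flag ⊃ ~reject_invoice), the K-axiom yields O(~reject_invoice).
Premise 12, O(log_receipt ⊃ reject_invoice), contraposes to O(~reject_invoice ⊃ ~log_receipt); with O(~reject_invoice) we get O(~log_receipt).
The contrapositive of premise 8 (O(reject_checklist ⊃ log_receipt)) is O(~log_receipt ⊃ ~reject_checklist), and O(~log_receipt) is already established, so O(~reject_checklist).
Applying K to premise 7 (O(~reject_checklist ⊃ ~notify_roster)) and O(~reject_checklist) yields O(~notify_roster).
So O(~notify_roster) holds, i.e. notify_roster is forbidden. None of the other listed options is forbidden under the premises.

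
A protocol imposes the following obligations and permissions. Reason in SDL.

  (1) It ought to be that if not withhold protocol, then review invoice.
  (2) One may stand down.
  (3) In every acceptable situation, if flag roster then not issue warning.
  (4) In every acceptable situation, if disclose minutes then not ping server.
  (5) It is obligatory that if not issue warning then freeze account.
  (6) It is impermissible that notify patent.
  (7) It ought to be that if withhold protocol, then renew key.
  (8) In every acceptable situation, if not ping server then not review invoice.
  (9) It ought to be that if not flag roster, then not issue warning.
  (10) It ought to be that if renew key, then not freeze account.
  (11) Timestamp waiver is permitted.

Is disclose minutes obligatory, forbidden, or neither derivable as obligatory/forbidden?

By case analysis on ¬flag_roster: premise 9 gives O(¬flag_roster → ¬issue_warning) and premise 3 gives O(flag_roster → ¬issue_warning), so O(¬issue_warning) either way.
From O(¬issue_warning) and premise 5, O(¬issue_warning → freeze_account), we obtain O(freeze_account).
The contrapositive of premise 10 (O(renew_key → ¬freeze_account)) is O(freeze_account → ¬renew_key), and O(freeze_account) is already established, so O(¬renew_key).
Premise 7 is O(withhold_protocol → renew_key); contrapositively O(¬renew_key → ¬withhold_protocol). Since O(¬renew_key) holds, K gives O(¬withhold_protocol).
Premise 1 is O(¬withhold_protocol → review_invoice); since O(¬withhold_protocol), deontic closure gives O(review_invoice).
The contrapositive of premise 8 (O(¬ping_server → ¬review_invoice)) is O(review_invoice → ping_server), and O(review_invoice) is already established, so O(ping_server).
Premise 4, O(disclose_minutes → ¬ping_server), contraposes to O(ping_server → ¬disclose_minutes); with O(ping_server) we get O(¬disclose_minutes).
Premises 2, 6, 11 do not contribute to this derivation.
Thus O(¬disclose_minutes), which is F(disclose_minutes): disclose_minutes is forbidden.

Forbidden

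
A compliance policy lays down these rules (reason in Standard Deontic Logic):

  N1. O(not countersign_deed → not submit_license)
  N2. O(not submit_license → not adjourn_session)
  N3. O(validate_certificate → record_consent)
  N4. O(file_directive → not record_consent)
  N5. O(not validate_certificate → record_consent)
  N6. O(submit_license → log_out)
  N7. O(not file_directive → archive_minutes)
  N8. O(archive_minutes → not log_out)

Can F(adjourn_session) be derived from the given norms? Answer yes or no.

Premises 3 and 5 are O(validate_certificate → record_consent) and O(not validate_certificate → record_consent); every ideal world satisfies validate_certificate or not validate_certificate, so in either case record_consent holds — hence O(record_consent).
The contrapositive of premise 4 (O(file_directive → not record_consent)) is O(record_consent → not file_directive), and O(record_consent) is already established, so O(not file_directive).
With premise 7, O(not file_directive → archive_minutes), the K-axiom yields O(archive_minutes).
With premise 8, O(archive_minutes → not log_out), the K-axiom yields O(not log_out).
Premise 6, O(submit_license → log_out), contraposes to O(not log_out → not submit_license); with O(not log_out) we get O(not submit_license).
From O(not submit_license) and premise 2, O(not submit_license → not adjourn_session), we obtain O(not adjourn_session).
Premise 1 does not contribute to this derivation.
So O(not adjourn_session) holds, i.e. F(adjourn_session). The claim follows.

Yes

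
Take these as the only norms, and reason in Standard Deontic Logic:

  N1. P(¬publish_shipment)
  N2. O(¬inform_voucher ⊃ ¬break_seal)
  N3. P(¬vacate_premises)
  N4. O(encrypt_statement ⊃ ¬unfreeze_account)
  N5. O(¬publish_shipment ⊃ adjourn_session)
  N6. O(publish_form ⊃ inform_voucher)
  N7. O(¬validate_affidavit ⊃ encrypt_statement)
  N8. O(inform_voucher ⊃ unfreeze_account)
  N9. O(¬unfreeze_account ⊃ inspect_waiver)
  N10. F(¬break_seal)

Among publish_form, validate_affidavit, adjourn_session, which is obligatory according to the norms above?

validate_affidavit

Premise 10 is F(¬break_seal), i.e. O(break_seal).
Premise 2 is O(¬inform_voucher ⊃ ¬break_seal); contrapositively O(break_seal ⊃ inform_voucher). Since O(break_seal) holds, K gives O(inform_voucher).
Premise 8 is O(inform_voucher ⊃ unfreeze_account); since O(inform_voucher), deontic closure gives O(unfreeze_account).
Premise 4 is O(encrypt_statement ⊃ ¬unfreeze_account); contrapositively O(unfreeze_account ⊃ ¬encrypt_statement). Since O(unfreeze_account) holds, K gives O(¬encrypt_statement).
Premise 7 is O(¬validate_affidavit ⊃ encrypt_statement); contrapositively O(¬encrypt_statement ⊃ validate_affidavit). Since O(¬encrypt_statement) holds, K gives O(validate_affidavit).
So O(validate_affidavit) holds — validate_affidavit is obligatory. None of the other listed options is made obligatory by any chain of premises.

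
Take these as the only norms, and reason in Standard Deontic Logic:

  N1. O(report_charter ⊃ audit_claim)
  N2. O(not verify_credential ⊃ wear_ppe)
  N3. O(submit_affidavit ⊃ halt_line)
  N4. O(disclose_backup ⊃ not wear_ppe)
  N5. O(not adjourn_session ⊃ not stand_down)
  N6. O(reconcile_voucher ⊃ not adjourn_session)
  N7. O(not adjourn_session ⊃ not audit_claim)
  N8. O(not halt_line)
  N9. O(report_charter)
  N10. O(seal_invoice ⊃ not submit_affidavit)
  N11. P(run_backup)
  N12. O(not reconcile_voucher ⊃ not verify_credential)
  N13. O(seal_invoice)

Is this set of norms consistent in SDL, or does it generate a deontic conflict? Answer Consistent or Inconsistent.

Consistent

Premise 3 is O(submit_affidavit ⊃ halt_line), but O(submit_affidavit) is not derivable from the premises, so it does not yield O(halt_line).
So O(halt_line) is not derivable, and the apparent clash with O(not halt_line) does not arise.
A world satisfying every obligation exists (e.g. adjourn_session=true, audit_claim=true, disclose_backup=false, halt_line=false, reconcile_voucher=false, report_charter=true, run_backup=false, seal_invoice=true, stand_down=false, submit_affidavit=false, verify_credential=false, wear_ppe=true); no atom is both obligatory and forbidden, so the set is consistent.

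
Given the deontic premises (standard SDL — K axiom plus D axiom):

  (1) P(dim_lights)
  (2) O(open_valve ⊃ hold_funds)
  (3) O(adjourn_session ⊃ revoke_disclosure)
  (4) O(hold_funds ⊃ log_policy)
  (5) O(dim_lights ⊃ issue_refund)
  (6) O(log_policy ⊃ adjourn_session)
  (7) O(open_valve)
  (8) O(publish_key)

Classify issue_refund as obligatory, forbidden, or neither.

Neither

Premise 5 is O(dim_lights ⊃ issue_refund), but O(dim_lights) is not derivable from the premises (the permission P(dim_lights) asserts only ¬O(¬dim_lights), not O(dim_lights)), so it does not yield O(issue_refund).
No premise or chain of K-axiom applications forces O(issue_refund), and none forces O(¬issue_refund). So issue_refund is neither obligatory nor forbidden under these norms.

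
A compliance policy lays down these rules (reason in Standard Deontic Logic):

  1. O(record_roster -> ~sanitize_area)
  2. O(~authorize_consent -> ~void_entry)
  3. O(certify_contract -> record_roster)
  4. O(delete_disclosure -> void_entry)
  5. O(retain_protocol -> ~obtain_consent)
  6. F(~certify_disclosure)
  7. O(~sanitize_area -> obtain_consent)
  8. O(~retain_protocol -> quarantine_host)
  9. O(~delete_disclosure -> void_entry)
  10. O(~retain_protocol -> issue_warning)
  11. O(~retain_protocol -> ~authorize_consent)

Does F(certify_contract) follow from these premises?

Yes

Premises 4 and 9 are O(delete_disclosure -> void_entry) and O(~delete_disclosure -> void_entry); every ideal world satisfies delete_disclosure or ~delete_disclosure, so in either case void_entry holds — hence O(void_entry).
The contrapositive of premise 2 (O(~authorize_consent -> ~void_entry)) is O(void_entry -> authorize_consent), and O(void_entry) is already established, so O(authorize_consent).
Premise 11, O(~retain_protocol -> ~authorize_consent), contraposes to O(authorize_consent -> retain_protocol); with O(authorize_consent) we get O(retain_protocol).
From O(retain_protocol) and premise 5, O(retain_protocol -> ~obtain_consent), we obtain O(~obtain_consent).
Premise 7, O(~sanitize_area -> obtain_consent), contraposes to O(~obtain_consent -> sanitize_area); with O(~obtain_consent) we get O(sanitize_area).
Premise 1 is O(record_roster -> ~sanitize_area); contrapositively O(sanitize_area -> ~record_roster). Since O(sanitize_area) holds, K gives O(~record_roster).
The contrapositive of premise 3 (O(certify_contract -> record_roster)) is O(~record_roster -> ~certify_contract), and O(~record_roster) is already established, so O(~certify_contract).
Premises 6, 8, 10 do not contribute to this derivation.
So O(~certify_contract) holds, i.e. F(certify_contract). The claim follows.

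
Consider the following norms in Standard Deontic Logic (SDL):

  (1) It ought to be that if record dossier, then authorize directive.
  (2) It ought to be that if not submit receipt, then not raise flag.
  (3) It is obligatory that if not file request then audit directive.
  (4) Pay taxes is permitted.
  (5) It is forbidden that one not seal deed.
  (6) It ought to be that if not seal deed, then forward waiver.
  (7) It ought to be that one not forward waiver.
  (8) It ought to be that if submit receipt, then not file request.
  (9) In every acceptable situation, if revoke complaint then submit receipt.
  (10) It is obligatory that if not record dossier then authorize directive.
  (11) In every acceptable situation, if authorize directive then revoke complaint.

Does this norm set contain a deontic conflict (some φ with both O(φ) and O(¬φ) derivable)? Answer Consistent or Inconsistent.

Premise 6 is O(¬seal_deed → forward_waiver), but O(¬seal_deed) is not derivable from the premises, so it does not yield O(forward_waiver).
So O(forward_waiver) is not derivable, and the apparent clash with O(¬forward_waiver) does not arise.
A world satisfying every obligation exists (e.g. audit_directive=true, authorize_directive=true, file_request=false, forward_waiver=false, pay_taxes=false, raise_flag=false, record_dossier=false, revoke_complaint=true, seal_deed=true, submit_receipt=true); no atom is both obligatory and forbidden, so the set is consistent.

Consistent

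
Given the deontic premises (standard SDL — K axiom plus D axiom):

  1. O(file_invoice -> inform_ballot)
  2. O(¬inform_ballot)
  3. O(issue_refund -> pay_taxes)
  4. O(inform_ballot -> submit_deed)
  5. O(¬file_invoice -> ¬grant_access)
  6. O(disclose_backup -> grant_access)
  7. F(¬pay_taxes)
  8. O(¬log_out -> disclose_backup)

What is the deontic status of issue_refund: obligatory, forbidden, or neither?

Neither

Premise 3 is O(issue_refund -> pay_taxes); even if O(pay_taxes) held, inferring O(issue_refund) would be affirming the consequent — invalid.
No premise or chain of K-axiom applications forces O(issue_refund), and none forces O(¬issue_refund). So issue_refund is neither obligatory nor forbidden under these norms.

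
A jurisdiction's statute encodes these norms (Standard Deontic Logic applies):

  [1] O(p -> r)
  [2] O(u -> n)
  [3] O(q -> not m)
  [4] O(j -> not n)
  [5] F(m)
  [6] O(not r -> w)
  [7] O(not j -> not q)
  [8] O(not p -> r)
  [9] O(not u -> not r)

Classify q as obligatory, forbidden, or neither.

Premises 1 and 8 are O(p -> r) and O(not p -> r); every ideal world satisfies p or not p, so in either case r holds — hence O(r).
Premise 9, O(not u -> not r), contraposes to O(r -> u); with O(r) we get O(u).
With premise 2, O(u -> n), the K-axiom yields O(n).
The contrapositive of premise 4 (O(j -> not n)) is O(n -> not j), and O(n) is already established, so O(not j).
From O(not j) and premise 7, O(not j -> not q), we obtain O(not q).
Premises 3, 5, 6 do not contribute to this derivation.
Thus O(not q), which is F(q): q is forbidden.

Forbidden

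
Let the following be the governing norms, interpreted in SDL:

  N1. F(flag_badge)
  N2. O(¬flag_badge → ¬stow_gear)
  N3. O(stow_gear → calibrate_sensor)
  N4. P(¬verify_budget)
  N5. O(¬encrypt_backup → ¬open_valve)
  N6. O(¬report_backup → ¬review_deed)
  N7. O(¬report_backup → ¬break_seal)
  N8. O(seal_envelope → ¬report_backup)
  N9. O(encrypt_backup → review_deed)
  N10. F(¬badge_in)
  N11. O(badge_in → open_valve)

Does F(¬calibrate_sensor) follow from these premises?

Premise 3 is O(stow_gear → calibrate_sensor), but O(stow_gear) is not derivable from the premises, so it does not yield O(calibrate_sensor).
No other premise forces O(calibrate_sensor). An ideal world satisfying every premise can still have ¬calibrate_sensor true, so F(¬calibrate_sensor) is not derivable.

No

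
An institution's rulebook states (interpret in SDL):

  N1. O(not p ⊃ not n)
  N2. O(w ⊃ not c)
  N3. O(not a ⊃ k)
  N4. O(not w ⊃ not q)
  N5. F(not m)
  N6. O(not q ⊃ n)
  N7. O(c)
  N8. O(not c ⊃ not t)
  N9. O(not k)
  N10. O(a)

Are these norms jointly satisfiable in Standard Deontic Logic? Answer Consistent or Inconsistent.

Consistent

Premise 3 is O(not a ⊃ k), but O(not a) is not derivable from the premises, so it does not yield O(k).
So O(k) is not derivable, and the apparent clash with O(not k) does not arise.
A world satisfying every obligation exists (e.g. a=true, c=true, k=false, m=true, n=true, p=true, q=false, t=false, w=false); no atom is both obligatory and forbidden, so the set is consistent.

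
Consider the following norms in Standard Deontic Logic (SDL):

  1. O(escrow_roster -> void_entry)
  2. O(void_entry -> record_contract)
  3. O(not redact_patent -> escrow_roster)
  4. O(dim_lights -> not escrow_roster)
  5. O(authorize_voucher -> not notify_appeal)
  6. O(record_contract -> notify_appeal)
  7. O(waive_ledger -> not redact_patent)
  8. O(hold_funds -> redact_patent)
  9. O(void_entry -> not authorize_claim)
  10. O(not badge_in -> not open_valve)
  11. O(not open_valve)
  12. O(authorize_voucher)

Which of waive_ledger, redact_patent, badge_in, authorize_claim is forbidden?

waive_ledger

From premise 12 we have O(authorize_voucher).
With premise 5, O(authorize_voucher -> not notify_appeal), the K-axiom yields O(not notify_appeal).
The contrapositive of premise 6 (O(record_contract -> notify_appeal)) is O(not notify_appeal -> not record_contract), and O(not notify_appeal) is already established, so O(not record_contract).
Premise 2, O(void_entry -> record_contract), contraposes to O(not record_contract -> not void_entry); with O(not record_contract) we get O(not void_entry).
The contrapositive of premise 1 (O(escrow_roster -> void_entry)) is O(not void_entry -> not escrow_roster), and O(not void_entry) is already established, so O(not escrow_roster).
The contrapositive of premise 3 (O(not redact_patent -> escrow_roster)) is O(not escrow_roster -> redact_patent), and O(not escrow_roster) is already established, so O(redact_patent).
Premise 7, O(waive_ledger -> not redact_patent), contraposes to O(redact_patent -> not waive_ledger); with O(redact_patent) we get O(not waive_ledger).
So O(not waive_ledger) holds, i.e. waive_ledger is forbidden. None of the other listed options is forbidden under the premises.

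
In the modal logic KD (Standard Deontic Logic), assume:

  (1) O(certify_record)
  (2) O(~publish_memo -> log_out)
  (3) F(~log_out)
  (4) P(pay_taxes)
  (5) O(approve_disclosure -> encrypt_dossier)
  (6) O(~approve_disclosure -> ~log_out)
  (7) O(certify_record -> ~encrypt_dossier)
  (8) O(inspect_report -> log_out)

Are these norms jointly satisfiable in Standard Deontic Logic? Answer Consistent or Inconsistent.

F(~log_out) at premise 3 means O(log_out).
Premise 6 is O(~approve_disclosure -> ~log_out); contrapositively O(log_out -> approve_disclosure). Since O(log_out) holds, K gives O(approve_disclosure).
From O(approve_disclosure) and premise 5, O(approve_disclosure -> encrypt_dossier), we obtain O(encrypt_dossier).
Premise 7, O(certify_record -> ~encrypt_dossier), contraposes to O(encrypt_dossier -> ~certify_record); with O(encrypt_dossier) we get O(~certify_record).
Yet premise 1 states O(certify_record).
We now have both O(~certify_record) and O(certify_record) — certify_record is simultaneously obligatory and forbidden, violating the D-axiom.

Inconsistent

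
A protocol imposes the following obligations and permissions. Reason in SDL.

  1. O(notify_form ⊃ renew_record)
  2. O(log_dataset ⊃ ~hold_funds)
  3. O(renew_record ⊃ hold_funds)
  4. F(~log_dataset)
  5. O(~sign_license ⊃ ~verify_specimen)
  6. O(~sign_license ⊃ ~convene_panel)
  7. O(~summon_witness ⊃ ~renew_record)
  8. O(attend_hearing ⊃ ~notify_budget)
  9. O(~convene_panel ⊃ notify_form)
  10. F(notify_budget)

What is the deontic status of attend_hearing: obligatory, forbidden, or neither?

Premise 8 is O(attend_hearing ⊃ ~notify_budget); even if O(~notify_budget) held, inferring O(attend_hearing) would be affirming the consequent — invalid.
No premise or chain of K-axiom applications forces O(attend_hearing), and none forces O(~attend_hearing). So attend_hearing is neither obligatory nor forbidden under these norms.

Neither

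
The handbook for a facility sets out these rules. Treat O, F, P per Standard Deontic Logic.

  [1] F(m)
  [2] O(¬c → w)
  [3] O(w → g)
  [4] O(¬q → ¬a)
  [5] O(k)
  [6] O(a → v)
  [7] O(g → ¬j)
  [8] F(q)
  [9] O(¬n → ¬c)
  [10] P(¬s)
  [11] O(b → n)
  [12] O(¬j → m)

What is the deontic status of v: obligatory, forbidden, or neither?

Premise 6 is O(a → v), but O(a) is not derivable from the premises, so it does not yield O(v).
No premise or chain of K-axiom applications forces O(v), and none forces O(¬v). So v is neither obligatory nor forbidden under these norms.

Neither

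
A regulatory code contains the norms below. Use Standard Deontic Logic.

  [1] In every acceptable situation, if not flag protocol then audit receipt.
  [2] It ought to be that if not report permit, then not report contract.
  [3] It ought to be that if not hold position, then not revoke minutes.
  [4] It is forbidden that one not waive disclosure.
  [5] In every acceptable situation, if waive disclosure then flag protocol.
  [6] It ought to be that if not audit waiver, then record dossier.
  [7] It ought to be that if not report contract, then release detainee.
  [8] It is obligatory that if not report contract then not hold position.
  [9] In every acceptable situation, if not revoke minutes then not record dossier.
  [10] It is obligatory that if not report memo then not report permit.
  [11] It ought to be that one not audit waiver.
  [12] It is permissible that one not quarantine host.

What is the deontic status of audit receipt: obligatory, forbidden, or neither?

Neither

Premise 1 is O(¬flag_protocol → audit_receipt), but O(¬flag_protocol) is not derivable from the premises, so it does not yield O(audit_receipt).
No premise or chain of K-axiom applications forces O(audit_receipt), and none forces O(¬audit_receipt). So audit_receipt is neither obligatory nor forbidden under these norms.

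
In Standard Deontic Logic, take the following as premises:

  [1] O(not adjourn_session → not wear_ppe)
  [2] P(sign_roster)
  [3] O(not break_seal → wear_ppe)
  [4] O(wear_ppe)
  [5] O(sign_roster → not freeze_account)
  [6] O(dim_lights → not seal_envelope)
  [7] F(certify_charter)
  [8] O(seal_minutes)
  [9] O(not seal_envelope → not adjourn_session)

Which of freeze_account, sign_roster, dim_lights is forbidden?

dim_lights

Premise 4 gives O(wear_ppe).
Premise 1, O(not adjourn_session → not wear_ppe), contraposes to O(wear_ppe → adjourn_session); with O(wear_ppe) we get O(adjourn_session).
Premise 9, O(not seal_envelope → not adjourn_session), contraposes to O(adjourn_session → seal_envelope); with O(adjourn_session) we get O(seal_envelope).
The contrapositive of premise 6 (O(dim_lights → not seal_envelope)) is O(seal_envelope → not dim_lights), and O(seal_envelope) is already established, so O(not dim_lights).
So O(not dim_lights) holds, i.e. dim_lights is forbidden. None of the other listed options is forbidden under the premises.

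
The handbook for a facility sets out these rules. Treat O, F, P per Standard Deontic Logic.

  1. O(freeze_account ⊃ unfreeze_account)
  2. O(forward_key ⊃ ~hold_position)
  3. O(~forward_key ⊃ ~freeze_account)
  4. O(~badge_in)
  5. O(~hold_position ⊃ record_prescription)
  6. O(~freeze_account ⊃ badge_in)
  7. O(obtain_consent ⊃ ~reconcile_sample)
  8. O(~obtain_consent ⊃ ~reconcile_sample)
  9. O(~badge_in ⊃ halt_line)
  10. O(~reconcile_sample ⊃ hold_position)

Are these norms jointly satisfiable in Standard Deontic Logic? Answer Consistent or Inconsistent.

Premises 8 and 7 are O(~obtain_consent ⊃ ~reconcile_sample) and O(obtain_consent ⊃ ~reconcile_sample); every ideal world satisfies ~obtain_consent or obtain_consent, so in either case ~reconcile_sample holds — hence O(~reconcile_sample).
Premise 10 is O(~reconcile_sample ⊃ hold_position); since O(~reconcile_sample), deontic closure gives O(hold_position).
Premise 2 is O(forward_key ⊃ ~hold_position); contrapositively O(hold_position ⊃ ~forward_key). Since O(hold_position) holds, K gives O(~forward_key).
Premise 3 is O(~forward_key ⊃ ~freeze_account); since O(~forward_key), deontic closure gives O(~freeze_account).
From O(~freeze_account) and premise 6, O(~freeze_account ⊃ badge_in), we obtain O(badge_in).
However, premise 4 gives O(~badge_in).
We now have both O(badge_in) and O(~badge_in) — badge_in is simultaneously obligatory and forbidden, violating the D-axiom.

Inconsistent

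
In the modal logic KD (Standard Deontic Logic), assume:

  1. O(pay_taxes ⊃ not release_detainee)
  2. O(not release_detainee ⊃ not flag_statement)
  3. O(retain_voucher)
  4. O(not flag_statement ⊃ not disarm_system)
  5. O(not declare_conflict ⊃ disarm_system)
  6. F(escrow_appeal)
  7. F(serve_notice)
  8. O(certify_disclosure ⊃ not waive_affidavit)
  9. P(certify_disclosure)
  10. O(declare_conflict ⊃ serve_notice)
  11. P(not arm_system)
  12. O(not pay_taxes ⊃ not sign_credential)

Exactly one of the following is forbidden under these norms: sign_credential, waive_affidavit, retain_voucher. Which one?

sign_credential

F(serve_notice) at premise 7 means O(not serve_notice).
Premise 10 is O(declare_conflict ⊃ serve_notice); contrapositively O(not serve_notice ⊃ not declare_conflict). Since O(not serve_notice) holds, K gives O(not declare_conflict).
Premise 5 is O(not declare_conflict ⊃ disarm_system); since O(not declare_conflict), deontic closure gives O(disarm_system).
The contrapositive of premise 4 (O(not flag_statement ⊃ not disarm_system)) is O(disarm_system ⊃ flag_statement), and O(disarm_system) is already established, so O(flag_statement).
Premise 2 is O(not release_detainee ⊃ not flag_statement); contrapositively O(flag_statement ⊃ release_detainee). Since O(flag_statement) holds, K gives O(release_detainee).
The contrapositive of premise 1 (O(pay_taxes ⊃ not release_detainee)) is O(release_detainee ⊃ not pay_taxes), and O(release_detainee) is already established, so O(not pay_taxes).
From O(not pay_taxes) and premise 12, O(not pay_taxes ⊃ not sign_credential), we obtain O(not sign_credential).
So O(not sign_credential) holds, i.e. sign_credential is forbidden. None of the other listed options is forbidden under the premises.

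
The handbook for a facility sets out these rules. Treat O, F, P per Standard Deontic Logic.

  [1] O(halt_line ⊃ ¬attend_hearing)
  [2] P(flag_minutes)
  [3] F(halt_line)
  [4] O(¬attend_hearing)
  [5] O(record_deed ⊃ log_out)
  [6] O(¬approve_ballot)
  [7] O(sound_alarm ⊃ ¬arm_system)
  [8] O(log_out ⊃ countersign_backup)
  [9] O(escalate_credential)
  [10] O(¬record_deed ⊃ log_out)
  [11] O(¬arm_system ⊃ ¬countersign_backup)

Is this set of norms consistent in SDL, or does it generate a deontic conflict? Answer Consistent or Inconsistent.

Consistent

Premise 1 is O(halt_line ⊃ ¬attend_hearing); even if O(¬attend_hearing) held, inferring O(halt_line) would be affirming the consequent — invalid.
So O(halt_line) is not derivable, and the apparent clash with O(¬halt_line) does not arise.
A world satisfying every obligation exists (e.g. approve_ballot=false, arm_system=true, attend_hearing=false, countersign_backup=true, escalate_credential=true, flag_minutes=false, halt_line=false, log_out=true, record_deed=false, sound_alarm=false); no atom is both obligatory and forbidden, so the set is consistent.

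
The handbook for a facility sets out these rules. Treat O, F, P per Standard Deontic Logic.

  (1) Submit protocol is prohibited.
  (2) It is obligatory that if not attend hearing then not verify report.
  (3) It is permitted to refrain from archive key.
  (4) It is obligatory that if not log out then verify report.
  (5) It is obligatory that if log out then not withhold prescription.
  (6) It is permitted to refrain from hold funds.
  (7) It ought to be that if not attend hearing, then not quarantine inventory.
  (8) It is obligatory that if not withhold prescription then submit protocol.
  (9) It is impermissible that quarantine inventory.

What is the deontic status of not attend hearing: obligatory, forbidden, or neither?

Forbidden

F(submit_protocol) at premise 1 means O(¬submit_protocol).
The contrapositive of premise 8 (O(¬withhold_prescription → submit_protocol)) is O(¬submit_protocol → withhold_prescription), and O(¬submit_protocol) is already established, so O(withhold_prescription).
Premise 5, O(log_out → ¬withhold_prescription), contraposes to O(withhold_prescription → ¬log_out); with O(withhold_prescription) we get O(¬log_out).
Applying K to premise 4 (O(¬log_out → verify_report)) and O(¬log_out) yields O(verify_report).
Premise 2, O(¬attend_hearing → ¬verify_report), contraposes to O(verify_report → attend_hearing); with O(verify_report) we get O(attend_hearing).
Premises 3, 6, 7, 9 do not contribute to this derivation.
Thus O(attend_hearing), which is F(¬attend_hearing): ¬attend_hearing is forbidden.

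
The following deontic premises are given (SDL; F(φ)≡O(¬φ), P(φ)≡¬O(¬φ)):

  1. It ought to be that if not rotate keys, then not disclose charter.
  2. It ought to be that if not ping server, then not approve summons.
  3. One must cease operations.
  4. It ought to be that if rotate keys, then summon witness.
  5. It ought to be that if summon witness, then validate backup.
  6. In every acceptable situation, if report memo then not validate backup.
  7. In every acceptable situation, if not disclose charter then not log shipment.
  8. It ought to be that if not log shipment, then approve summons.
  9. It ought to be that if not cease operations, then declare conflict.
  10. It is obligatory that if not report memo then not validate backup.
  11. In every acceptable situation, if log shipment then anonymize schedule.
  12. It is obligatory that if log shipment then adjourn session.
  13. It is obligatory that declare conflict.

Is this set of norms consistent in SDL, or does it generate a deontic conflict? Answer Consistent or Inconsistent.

Premise 9 is O(¬cease_operations → declare_conflict); even if O(declare_conflict) held, inferring O(¬cease_operations) would be affirming the consequent — invalid.
So O(¬cease_operations) is not derivable, and the apparent clash with O(cease_operations) does not arise.
A world satisfying every obligation exists (e.g. adjourn_session=false, anonymize_schedule=false, approve_summons=true, cease_operations=true, declare_conflict=true, disclose_charter=false, log_shipment=false, ping_server=true, report_memo=false, rotate_keys=false, summon_witness=false, validate_backup=false); no atom is both obligatory and forbidden, so the set is consistent.

Consistent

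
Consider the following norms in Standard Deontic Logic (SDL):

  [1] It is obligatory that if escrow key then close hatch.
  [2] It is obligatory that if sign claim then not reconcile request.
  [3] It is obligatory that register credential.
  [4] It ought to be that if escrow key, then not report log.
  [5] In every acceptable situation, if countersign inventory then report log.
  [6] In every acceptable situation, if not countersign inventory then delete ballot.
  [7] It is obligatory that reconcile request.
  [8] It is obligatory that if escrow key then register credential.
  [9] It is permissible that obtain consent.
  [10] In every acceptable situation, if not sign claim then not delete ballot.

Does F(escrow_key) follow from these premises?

Yes

Premise 7 gives O(reconcile_request).
Premise 2 is O(sign_claim → ¬reconcile_request); contrapositively O(reconcile_request → ¬sign_claim). Since O(reconcile_request) holds, K gives O(¬sign_claim).
Premise 10 is O(¬sign_claim → ¬delete_ballot); since O(¬sign_claim), deontic closure gives O(¬delete_ballot).
Premise 6, O(¬countersign_inventory → delete_ballot), contraposes to O(¬delete_ballot → countersign_inventory); with O(¬delete_ballot) we get O(countersign_inventory).
Applying K to premise 5 (O(countersign_inventory → report_log)) and O(countersign_inventory) yields O(report_log).
Premise 4, O(escrow_key → ¬report_log), contraposes to O(report_log → ¬escrow_key); with O(report_log) we get O(¬escrow_key).
Premises 1, 3, 8, 9 do not contribute to this derivation.
So O(¬escrow_key) holds, i.e. F(escrow_key). The claim follows.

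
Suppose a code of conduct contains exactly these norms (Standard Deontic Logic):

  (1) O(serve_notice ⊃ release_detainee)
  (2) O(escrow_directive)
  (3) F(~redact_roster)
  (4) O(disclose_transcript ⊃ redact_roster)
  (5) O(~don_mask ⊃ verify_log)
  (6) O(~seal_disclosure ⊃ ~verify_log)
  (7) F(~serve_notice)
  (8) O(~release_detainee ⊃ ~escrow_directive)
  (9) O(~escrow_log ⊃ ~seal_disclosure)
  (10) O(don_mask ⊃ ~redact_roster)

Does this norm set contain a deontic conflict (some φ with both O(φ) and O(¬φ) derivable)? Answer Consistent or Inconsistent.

Premise 8 is O(~release_detainee ⊃ ~escrow_directive), but O(~release_detainee) is not derivable from the premises, so it does not yield O(~escrow_directive).
So O(~escrow_directive) is not derivable, and the apparent clash with O(escrow_directive) does not arise.
A world satisfying every obligation exists (e.g. disclose_transcript=false, don_mask=false, escrow_directive=true, escrow_log=true, redact_roster=true, release_detainee=true, seal_disclosure=true, serve_notice=true, verify_log=true); no atom is both obligatory and forbidden, so the set is consistent.

Consistent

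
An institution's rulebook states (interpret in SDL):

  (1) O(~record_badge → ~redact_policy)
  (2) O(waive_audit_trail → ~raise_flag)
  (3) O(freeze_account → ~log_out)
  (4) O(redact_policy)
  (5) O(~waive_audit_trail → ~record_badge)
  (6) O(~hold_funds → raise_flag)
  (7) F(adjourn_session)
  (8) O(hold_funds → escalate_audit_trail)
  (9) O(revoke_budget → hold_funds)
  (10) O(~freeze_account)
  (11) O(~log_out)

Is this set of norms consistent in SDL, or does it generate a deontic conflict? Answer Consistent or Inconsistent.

Consistent

Premise 3 is O(freeze_account → ~log_out); even if O(~log_out) held, inferring O(freeze_account) would be affirming the consequent — invalid.
So O(freeze_account) is not derivable, and the apparent clash with O(~freeze_account) does not arise.
A world satisfying every obligation exists (e.g. adjourn_session=false, escalate_audit_trail=true, freeze_account=false, hold_funds=true, log_out=false, raise_flag=false, record_badge=true, redact_policy=true, revoke_budget=false, waive_audit_trail=true); no atom is both obligatory and forbidden, so the set is consistent.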